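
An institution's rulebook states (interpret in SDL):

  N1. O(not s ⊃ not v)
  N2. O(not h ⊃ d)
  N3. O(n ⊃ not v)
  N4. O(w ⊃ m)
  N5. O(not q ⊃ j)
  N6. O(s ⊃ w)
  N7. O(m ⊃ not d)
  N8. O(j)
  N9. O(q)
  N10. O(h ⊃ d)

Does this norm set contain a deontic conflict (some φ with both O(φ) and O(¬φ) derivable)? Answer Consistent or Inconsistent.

Premise 5 is O(not q ⊃ j); even if O(j) held, inferring O(not q) would be affirming the consequent — invalid.
So O(not q) is not derivable, and the apparent clash with O(q) does not arise.
A world satisfying every obligation exists (e.g. d=true, h=false, j=true, m=false, n=false, q=true, s=false, v=false, w=false); no atom is both obligatory and forbidden, so the set is consistent.

Consistent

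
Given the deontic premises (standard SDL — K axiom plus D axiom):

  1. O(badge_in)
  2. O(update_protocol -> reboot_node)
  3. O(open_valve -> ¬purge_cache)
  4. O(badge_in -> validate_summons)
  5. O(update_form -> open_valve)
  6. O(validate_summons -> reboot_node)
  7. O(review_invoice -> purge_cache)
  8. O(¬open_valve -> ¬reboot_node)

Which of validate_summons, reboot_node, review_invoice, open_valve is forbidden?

review_invoice

Premise 1 states O(badge_in) outright.
Premise 4 is O(badge_in -> validate_summons); since O(badge_in), deontic closure gives O(validate_summons).
From O(validate_summons) and premise 6, O(validate_summons -> reboot_node), we obtain O(reboot_node).
The contrapositive of premise 8 (O(¬open_valve -> ¬reboot_node)) is O(reboot_node -> open_valve), and O(reboot_node) is already established, so O(open_valve).
With premise 3, O(open_valve -> ¬purge_cache), the K-axiom yields O(¬purge_cache).
The contrapositive of premise 7 (O(review_invoice -> purge_cache)) is O(¬purge_cache -> ¬review_invoice), and O(¬purge_cache) is already established, so O(¬review_invoice).
So O(¬review_invoice) holds, i.e. review_invoice is forbidden. None of the other listed options is forbidden under the premises.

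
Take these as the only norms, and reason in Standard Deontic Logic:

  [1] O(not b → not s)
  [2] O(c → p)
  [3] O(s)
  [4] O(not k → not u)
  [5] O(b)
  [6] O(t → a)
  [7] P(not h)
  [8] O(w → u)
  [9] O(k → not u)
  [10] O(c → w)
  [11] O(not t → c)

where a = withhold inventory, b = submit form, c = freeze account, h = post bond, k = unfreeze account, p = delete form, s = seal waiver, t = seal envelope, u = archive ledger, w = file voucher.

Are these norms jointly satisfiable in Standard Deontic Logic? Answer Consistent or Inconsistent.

Premise 1 is O(not b → not s), but O(not b) is not derivable from the premises, so it does not yield O(not s).
So O(not s) is not derivable, and the apparent clash with O(s) does not arise.
A world satisfying every obligation exists (e.g. a=true, b=true, c=false, h=false, k=false, p=false, s=true, t=true, u=false, w=false); no atom is both obligatory and forbidden, so the set is consistent.

Consistent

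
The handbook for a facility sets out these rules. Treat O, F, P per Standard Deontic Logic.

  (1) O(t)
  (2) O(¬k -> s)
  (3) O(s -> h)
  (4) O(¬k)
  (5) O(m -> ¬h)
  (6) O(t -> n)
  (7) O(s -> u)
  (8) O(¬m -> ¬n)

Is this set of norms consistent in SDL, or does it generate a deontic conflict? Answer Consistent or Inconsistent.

From premise 1 we have O(t).
From O(t) and premise 6, O(t -> n), we obtain O(n).
Premise 8 is O(¬m -> ¬n); contrapositively O(n -> m). Since O(n) holds, K gives O(m).
Premise 5 is O(m -> ¬h); since O(m), deontic closure gives O(¬h).
The contrapositive of premise 3 (O(s -> h)) is O(¬h -> ¬s), and O(¬h) is already established, so O(¬s).
Premise 2, O(¬k -> s), contraposes to O(¬s -> k); with O(¬s) we get O(k).
However, premise 4 gives O(¬k).
We now have both O(k) and O(¬k) — k is simultaneously obligatory and forbidden, violating the D-axiom.

Inconsistent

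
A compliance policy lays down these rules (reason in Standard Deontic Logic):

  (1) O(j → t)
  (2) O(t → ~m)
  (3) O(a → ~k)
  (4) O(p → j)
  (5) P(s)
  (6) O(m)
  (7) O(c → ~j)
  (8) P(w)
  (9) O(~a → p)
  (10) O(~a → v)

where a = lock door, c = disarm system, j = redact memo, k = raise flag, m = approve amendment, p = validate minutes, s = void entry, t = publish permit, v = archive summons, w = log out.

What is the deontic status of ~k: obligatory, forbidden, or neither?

Premise 6 gives O(m).
Premise 2 is O(t → ~m); contrapositively O(m → ~t). Since O(m) holds, K gives O(~t).
Premise 1, O(j → t), contraposes to O(~t → ~j); with O(~t) we get O(~j).
Premise 4 is O(p → j); contrapositively O(~j → ~p). Since O(~j) holds, K gives O(~p).
The contrapositive of premise 9 (O(~a → p)) is O(~p → a), and O(~p) is already established, so O(a).
From O(a) and premise 3, O(a → ~k), we obtain O(~k).
Premises 5, 7, 8, 10 do not contribute to this derivation.
Hence ~k is obligatory.

Obligatory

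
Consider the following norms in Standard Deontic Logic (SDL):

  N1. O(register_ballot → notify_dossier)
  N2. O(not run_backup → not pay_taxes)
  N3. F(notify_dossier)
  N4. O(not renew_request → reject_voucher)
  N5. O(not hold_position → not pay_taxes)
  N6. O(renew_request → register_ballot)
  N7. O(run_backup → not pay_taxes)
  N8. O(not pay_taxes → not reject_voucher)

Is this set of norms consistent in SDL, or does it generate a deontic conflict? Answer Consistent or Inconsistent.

Premises 2 and 7 cover both cases: O(not run_backup → not pay_taxes) and O(run_backup → not pay_taxes). Since not run_backup ∨ run_backup is a tautology, O(not pay_taxes) follows.
Premise 8 is O(not pay_taxes → not reject_voucher); since O(not pay_taxes), deontic closure gives O(not reject_voucher).
Premise 4, O(not renew_request → reject_voucher), contraposes to O(not reject_voucher → renew_request); with O(not reject_voucher) we get O(renew_request).
Applying K to premise 6 (O(renew_request → register_ballot)) and O(renew_request) yields O(register_ballot).
Applying K to premise 1 (O(register_ballot → notify_dossier)) and O(register_ballot) yields O(notify_dossier).
But premise 3, F(notify_dossier), means O(not notify_dossier).
We now have both O(notify_dossier) and O(not notify_dossier) — notify_dossier is simultaneously obligatory and forbidden, violating the D-axiom.

Inconsistent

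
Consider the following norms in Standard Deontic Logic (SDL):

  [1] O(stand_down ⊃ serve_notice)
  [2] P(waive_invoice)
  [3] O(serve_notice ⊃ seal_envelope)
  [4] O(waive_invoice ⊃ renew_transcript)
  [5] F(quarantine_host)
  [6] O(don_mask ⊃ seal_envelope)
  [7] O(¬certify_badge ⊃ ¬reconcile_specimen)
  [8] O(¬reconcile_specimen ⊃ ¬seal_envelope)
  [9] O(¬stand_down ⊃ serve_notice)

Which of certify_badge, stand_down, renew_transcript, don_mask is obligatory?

Premises 1 and 9 cover both cases: O(stand_down ⊃ serve_notice) and O(¬stand_down ⊃ serve_notice). Since stand_down ∨ ¬stand_down is a tautology, O(serve_notice) follows.
Applying K to premise 3 (O(serve_notice ⊃ seal_envelope)) and O(serve_notice) yields O(seal_envelope).
The contrapositive of premise 8 (O(¬reconcile_specimen ⊃ ¬seal_envelope)) is O(seal_envelope ⊃ reconcile_specimen), and O(seal_envelope) is already established, so O(reconcile_specimen).
The contrapositive of premise 7 (O(¬certify_badge ⊃ ¬reconcile_specimen)) is O(reconcile_specimen ⊃ certify_badge), and O(reconcile_specimen) is already established, so O(certify_badge).
So O(certify_badge) holds — certify_badge is obligatory. None of the other listed options is made obligatory by any chain of premises.

certify_badge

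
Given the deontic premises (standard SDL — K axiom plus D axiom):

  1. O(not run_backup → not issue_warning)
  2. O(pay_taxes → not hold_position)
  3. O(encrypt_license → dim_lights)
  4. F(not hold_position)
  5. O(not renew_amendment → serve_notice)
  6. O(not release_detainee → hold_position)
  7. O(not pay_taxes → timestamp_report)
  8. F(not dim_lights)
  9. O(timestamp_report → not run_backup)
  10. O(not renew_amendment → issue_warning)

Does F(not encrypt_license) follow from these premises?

No

Premise 3 is O(encrypt_license → dim_lights); even if O(dim_lights) held, inferring O(encrypt_license) would be affirming the consequent — invalid.
No other premise forces O(encrypt_license). An ideal world satisfying every premise can still have not encrypt_license true, so F(not encrypt_license) is not derivable.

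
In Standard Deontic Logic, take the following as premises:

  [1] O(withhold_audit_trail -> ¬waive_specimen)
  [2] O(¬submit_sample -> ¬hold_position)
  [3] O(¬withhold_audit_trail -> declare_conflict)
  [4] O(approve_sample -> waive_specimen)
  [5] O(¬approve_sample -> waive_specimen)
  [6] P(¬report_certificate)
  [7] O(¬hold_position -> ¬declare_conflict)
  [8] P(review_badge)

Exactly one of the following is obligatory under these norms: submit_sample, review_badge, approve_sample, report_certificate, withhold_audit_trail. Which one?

submit_sample

Premises 5 and 4 are O(¬approve_sample -> waive_specimen) and O(approve_sample -> waive_specimen); every ideal world satisfies ¬approve_sample or approve_sample, so in either case waive_specimen holds — hence O(waive_specimen).
The contrapositive of premise 1 (O(withhold_audit_trail -> ¬waive_specimen)) is O(waive_specimen -> ¬withhold_audit_trail), and O(waive_specimen) is already established, so O(¬withhold_audit_trail).
With premise 3, O(¬withhold_audit_trail -> declare_conflict), the K-axiom yields O(declare_conflict).
Premise 7 is O(¬hold_position -> ¬declare_conflict); contrapositively O(declare_conflict -> hold_position). Since O(declare_conflict) holds, K gives O(hold_position).
Premise 2, O(¬submit_sample -> ¬hold_position), contraposes to O(hold_position -> submit_sample); with O(hold_position) we get O(submit_sample).
So O(submit_sample) holds — submit_sample is obligatory. None of the other listed options is made obligatory by any chain of premises.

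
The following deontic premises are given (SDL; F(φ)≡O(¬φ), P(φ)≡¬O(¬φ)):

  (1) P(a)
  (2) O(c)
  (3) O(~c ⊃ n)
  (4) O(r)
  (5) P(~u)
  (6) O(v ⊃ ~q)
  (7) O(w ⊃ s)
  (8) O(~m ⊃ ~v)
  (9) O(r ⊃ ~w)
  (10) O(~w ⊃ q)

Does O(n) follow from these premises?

Premise 3 is O(~c ⊃ n), but O(~c) is not derivable from the premises, so it does not yield O(n).
No other premise forces O(n). An ideal world satisfying every premise can still have n false, so O(n) is not derivable.

No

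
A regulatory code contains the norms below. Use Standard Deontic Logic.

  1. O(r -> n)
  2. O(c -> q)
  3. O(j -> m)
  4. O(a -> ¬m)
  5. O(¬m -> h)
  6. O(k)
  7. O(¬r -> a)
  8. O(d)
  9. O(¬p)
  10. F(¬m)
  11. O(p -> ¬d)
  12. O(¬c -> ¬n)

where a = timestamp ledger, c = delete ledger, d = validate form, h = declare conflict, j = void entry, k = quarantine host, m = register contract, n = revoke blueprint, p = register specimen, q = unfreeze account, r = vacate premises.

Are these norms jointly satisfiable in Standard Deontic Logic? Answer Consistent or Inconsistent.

Consistent

Premise 11 is O(p -> ¬d), but O(p) is not derivable from the premises, so it does not yield O(¬d).
So O(¬d) is not derivable, and the apparent clash with O(d) does not arise.
A world satisfying every obligation exists (e.g. a=false, c=true, d=true, h=false, j=false, k=true, m=true, n=true, p=false, q=true, r=true); no atom is both obligatory and forbidden, so the set is consistent.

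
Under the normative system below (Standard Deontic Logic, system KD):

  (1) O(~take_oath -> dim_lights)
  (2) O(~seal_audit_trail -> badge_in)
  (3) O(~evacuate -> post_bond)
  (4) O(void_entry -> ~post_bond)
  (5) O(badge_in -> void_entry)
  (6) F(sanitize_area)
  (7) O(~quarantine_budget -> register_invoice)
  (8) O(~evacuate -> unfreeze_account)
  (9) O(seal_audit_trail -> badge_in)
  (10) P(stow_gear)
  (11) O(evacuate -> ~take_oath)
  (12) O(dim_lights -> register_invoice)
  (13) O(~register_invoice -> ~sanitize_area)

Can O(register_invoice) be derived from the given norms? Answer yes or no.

Yes

Premises 2 and 9 are O(~seal_audit_trail -> badge_in) and O(seal_audit_trail -> badge_in); every ideal world satisfies ~seal_audit_trail or seal_audit_trail, so in either case badge_in holds — hence O(badge_in).
Applying K to premise 5 (O(badge_in -> void_entry)) and O(badge_in) yields O(void_entry).
With premise 4, O(void_entry -> ~post_bond), the K-axiom yields O(~post_bond).
Premise 3, O(~evacuate -> post_bond), contraposes to O(~post_bond -> evacuate); with O(~post_bond) we get O(evacuate).
Applying K to premise 11 (O(evacuate -> ~take_oath)) and O(evacuate) yields O(~take_oath).
Premise 1 is O(~take_oath -> dim_lights); since O(~take_oath), deontic closure gives O(dim_lights).
Applying K to premise 12 (O(dim_lights -> register_invoice)) and O(dim_lights) yields O(register_invoice).
Premises 6, 7, 8, 10, 13 do not contribute to this derivation.
So O(register_invoice) follows.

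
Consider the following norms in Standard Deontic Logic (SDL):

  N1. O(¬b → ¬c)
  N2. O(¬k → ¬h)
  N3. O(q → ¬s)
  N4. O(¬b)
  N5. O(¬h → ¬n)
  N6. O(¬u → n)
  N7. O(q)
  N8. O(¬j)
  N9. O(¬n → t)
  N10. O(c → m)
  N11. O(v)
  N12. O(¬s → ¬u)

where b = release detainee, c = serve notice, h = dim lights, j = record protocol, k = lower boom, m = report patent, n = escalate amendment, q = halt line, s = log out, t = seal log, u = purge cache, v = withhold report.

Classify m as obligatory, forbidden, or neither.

Neither

Premise 10 is O(c → m), but O(c) is not derivable from the premises, so it does not yield O(m).
No premise or chain of K-axiom applications forces O(m), and none forces O(¬m). So m is neither obligatory nor forbidden under these norms.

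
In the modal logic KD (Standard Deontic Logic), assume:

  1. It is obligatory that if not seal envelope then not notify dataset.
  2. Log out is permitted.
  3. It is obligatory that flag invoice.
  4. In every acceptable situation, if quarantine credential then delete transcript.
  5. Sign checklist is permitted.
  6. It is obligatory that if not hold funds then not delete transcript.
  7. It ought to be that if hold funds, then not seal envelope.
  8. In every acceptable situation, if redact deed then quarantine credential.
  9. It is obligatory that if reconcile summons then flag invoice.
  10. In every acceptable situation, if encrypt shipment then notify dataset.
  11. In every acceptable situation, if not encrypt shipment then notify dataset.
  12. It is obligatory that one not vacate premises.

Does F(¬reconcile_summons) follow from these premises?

Premise 9 is O(reconcile_summons → flag_invoice); even if O(flag_invoice) held, inferring O(reconcile_summons) would be affirming the consequent — invalid.
No other premise forces O(reconcile_summons). An ideal world satisfying every premise can still have ¬reconcile_summons true, so F(¬reconcile_summons) is not derivable.

No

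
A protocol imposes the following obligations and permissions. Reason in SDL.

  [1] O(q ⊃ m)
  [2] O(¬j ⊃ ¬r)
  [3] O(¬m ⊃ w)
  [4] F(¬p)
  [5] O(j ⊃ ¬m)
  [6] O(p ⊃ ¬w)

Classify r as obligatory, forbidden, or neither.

Forbidden

F(¬p) at premise 4 means O(p).
With premise 6, O(p ⊃ ¬w), the K-axiom yields O(¬w).
Premise 3, O(¬m ⊃ w), contraposes to O(¬w ⊃ m); with O(¬w) we get O(m).
Premise 5, O(j ⊃ ¬m), contraposes to O(m ⊃ ¬j); with O(m) we get O(¬j).
Applying K to premise 2 (O(¬j ⊃ ¬r)) and O(¬j) yields O(¬r).
Premise 1 does not contribute to this derivation.
Thus O(¬r), which is F(r): r is forbidden.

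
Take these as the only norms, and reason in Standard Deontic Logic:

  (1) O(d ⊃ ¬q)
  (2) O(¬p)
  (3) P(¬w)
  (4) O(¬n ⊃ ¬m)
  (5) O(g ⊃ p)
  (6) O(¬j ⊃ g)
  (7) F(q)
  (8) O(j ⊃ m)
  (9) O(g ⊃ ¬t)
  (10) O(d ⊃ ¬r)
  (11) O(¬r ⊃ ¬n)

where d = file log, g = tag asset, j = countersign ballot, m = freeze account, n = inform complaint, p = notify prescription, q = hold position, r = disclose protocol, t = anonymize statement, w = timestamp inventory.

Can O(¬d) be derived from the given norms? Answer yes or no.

Yes

From premise 2 we have O(¬p).
The contrapositive of premise 5 (O(g ⊃ p)) is O(¬p ⊃ ¬g), and O(¬p) is already established, so O(¬g).
The contrapositive of premise 6 (O(¬j ⊃ g)) is O(¬g ⊃ j), and O(¬g) is already established, so O(j).
Applying K to premise 8 (O(j ⊃ m)) and O(j) yields O(m).
Premise 4, O(¬n ⊃ ¬m), contraposes to O(m ⊃ n); with O(m) we get O(n).
The contrapositive of premise 11 (O(¬r ⊃ ¬n)) is O(n ⊃ r), and O(n) is already established, so O(r).
The contrapositive of premise 10 (O(d ⊃ ¬r)) is O(r ⊃ ¬d), and O(r) is already established, so O(¬d).
Premises 1, 3, 7, 9 do not contribute to this derivation.
So O(¬d) follows.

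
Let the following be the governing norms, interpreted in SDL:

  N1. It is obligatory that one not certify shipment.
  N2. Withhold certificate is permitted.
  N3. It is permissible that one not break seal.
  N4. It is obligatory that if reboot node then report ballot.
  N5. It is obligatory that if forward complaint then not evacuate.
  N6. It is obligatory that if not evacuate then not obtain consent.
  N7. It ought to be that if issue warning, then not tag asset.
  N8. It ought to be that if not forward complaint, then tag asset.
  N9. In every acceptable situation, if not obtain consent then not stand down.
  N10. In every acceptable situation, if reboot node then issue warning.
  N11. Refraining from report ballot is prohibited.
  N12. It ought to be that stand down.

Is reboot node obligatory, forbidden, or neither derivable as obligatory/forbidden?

From premise 12 we have O(stand_down).
The contrapositive of premise 9 (O(¬obtain_consent → ¬stand_down)) is O(stand_down → obtain_consent), and O(stand_down) is already established, so O(obtain_consent).
The contrapositive of premise 6 (O(¬evacuate → ¬obtain_consent)) is O(obtain_consent → evacuate), and O(obtain_consent) is already established, so O(evacuate).
Premise 5, O(forward_complaint → ¬evacuate), contraposes to O(evacuate → ¬forward_complaint); with O(evacuate) we get O(¬forward_complaint).
Premise 8 is O(¬forward_complaint → tag_asset); since O(¬forward_complaint), deontic closure gives O(tag_asset).
Premise 7 is O(issue_warning → ¬tag_asset); contrapositively O(tag_asset → ¬issue_warning). Since O(tag_asset) holds, K gives O(¬issue_warning).
Premise 10 is O(reboot_node → issue_warning); contrapositively O(¬issue_warning → ¬reboot_node). Since O(¬issue_warning) holds, K gives O(¬reboot_node).
Premises 1, 2, 3, 4, 11 do not contribute to this derivation.
Thus O(¬reboot_node), which is F(reboot_node): reboot_node is forbidden.

Forbidden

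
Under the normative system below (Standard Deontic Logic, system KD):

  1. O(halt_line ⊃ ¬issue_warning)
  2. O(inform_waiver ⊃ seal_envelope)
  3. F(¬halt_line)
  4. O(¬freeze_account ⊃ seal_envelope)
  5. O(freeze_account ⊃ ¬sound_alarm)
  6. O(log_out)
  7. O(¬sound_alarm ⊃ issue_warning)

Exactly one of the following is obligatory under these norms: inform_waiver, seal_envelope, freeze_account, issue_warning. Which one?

F(¬halt_line) at premise 3 means O(halt_line).
Applying K to premise 1 (O(halt_line ⊃ ¬issue_warning)) and O(halt_line) yields O(¬issue_warning).
Premise 7, O(¬sound_alarm ⊃ issue_warning), contraposes to O(¬issue_warning ⊃ sound_alarm); with O(¬issue_warning) we get O(sound_alarm).
The contrapositive of premise 5 (O(freeze_account ⊃ ¬sound_alarm)) is O(sound_alarm ⊃ ¬freeze_account), and O(sound_alarm) is already established, so O(¬freeze_account).
With premise 4, O(¬freeze_account ⊃ seal_envelope), the K-axiom yields O(seal_envelope).
So O(seal_envelope) holds — seal_envelope is obligatory. None of the other listed options is made obligatory by any chain of premises.

seal_envelope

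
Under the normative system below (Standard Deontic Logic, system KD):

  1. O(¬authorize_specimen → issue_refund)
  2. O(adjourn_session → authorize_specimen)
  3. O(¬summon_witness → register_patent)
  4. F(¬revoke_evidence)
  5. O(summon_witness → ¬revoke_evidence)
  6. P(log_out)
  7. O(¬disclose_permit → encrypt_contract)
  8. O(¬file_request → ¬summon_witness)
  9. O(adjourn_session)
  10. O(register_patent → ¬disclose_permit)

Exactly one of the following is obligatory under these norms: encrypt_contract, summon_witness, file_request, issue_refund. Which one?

encrypt_contract

Premise 4 is F(¬revoke_evidence), i.e. O(revoke_evidence).
Premise 5 is O(summon_witness → ¬revoke_evidence); contrapositively O(revoke_evidence → ¬summon_witness). Since O(revoke_evidence) holds, K gives O(¬summon_witness).
With premise 3, O(¬summon_witness → register_patent), the K-axiom yields O(register_patent).
With premise 10, O(register_patent → ¬disclose_permit), the K-axiom yields O(¬disclose_permit).
With premise 7, O(¬disclose_permit → encrypt_contract), the K-axiom yields O(encrypt_contract).
So O(encrypt_contract) holds — encrypt_contract is obligatory. None of the other listed options is made obligatory by any chain of premises.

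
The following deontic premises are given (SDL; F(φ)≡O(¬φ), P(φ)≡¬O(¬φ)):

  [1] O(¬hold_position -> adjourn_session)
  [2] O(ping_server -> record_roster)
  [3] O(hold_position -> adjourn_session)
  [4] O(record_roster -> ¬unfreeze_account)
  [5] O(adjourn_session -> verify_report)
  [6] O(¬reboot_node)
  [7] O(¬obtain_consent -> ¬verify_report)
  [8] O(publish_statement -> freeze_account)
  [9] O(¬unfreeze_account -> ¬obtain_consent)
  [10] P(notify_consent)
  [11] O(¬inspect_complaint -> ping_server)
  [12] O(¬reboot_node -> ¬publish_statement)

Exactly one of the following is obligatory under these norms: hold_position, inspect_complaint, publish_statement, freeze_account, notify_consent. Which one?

inspect_complaint

Premises 3 and 1 cover both cases: O(hold_position -> adjourn_session) and O(¬hold_position -> adjourn_session). Since hold_position ∨ ¬hold_position is a tautology, O(adjourn_session) follows.
From O(adjourn_session) and premise 5, O(adjourn_session -> verify_report), we obtain O(verify_report).
Premise 7 is O(¬obtain_consent -> ¬verify_report); contrapositively O(verify_report -> obtain_consent). Since O(verify_report) holds, K gives O(obtain_consent).
The contrapositive of premise 9 (O(¬unfreeze_account -> ¬obtain_consent)) is O(obtain_consent -> unfreeze_account), and O(obtain_consent) is already established, so O(unfreeze_account).
The contrapositive of premise 4 (O(record_roster -> ¬unfreeze_account)) is O(unfreeze_account -> ¬record_roster), and O(unfreeze_account) is already established, so O(¬record_roster).
Premise 2, O(ping_server -> record_roster), contraposes to O(¬record_roster -> ¬ping_server); with O(¬record_roster) we get O(¬ping_server).
Premise 11, O(¬inspect_complaint -> ping_server), contraposes to O(¬ping_server -> inspect_complaint); with O(¬ping_server) we get O(inspect_complaint).
So O(inspect_complaint) holds — inspect_complaint is obligatory. None of the other listed options is made obligatory by any chain of premises.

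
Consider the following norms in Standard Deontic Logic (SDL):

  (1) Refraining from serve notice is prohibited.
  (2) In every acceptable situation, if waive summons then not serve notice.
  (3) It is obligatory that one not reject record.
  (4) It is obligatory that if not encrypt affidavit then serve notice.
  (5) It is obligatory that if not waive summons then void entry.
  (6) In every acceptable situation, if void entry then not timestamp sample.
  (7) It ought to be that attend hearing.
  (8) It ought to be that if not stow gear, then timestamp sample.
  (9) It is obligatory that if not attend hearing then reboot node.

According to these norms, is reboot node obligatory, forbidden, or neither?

Premise 9 is O(¬attend_hearing → reboot_node), but O(¬attend_hearing) is not derivable from the premises, so it does not yield O(reboot_node).
No premise or chain of K-axiom applications forces O(reboot_node), and none forces O(¬reboot_node). So reboot_node is neither obligatory nor forbidden under these norms.

Neither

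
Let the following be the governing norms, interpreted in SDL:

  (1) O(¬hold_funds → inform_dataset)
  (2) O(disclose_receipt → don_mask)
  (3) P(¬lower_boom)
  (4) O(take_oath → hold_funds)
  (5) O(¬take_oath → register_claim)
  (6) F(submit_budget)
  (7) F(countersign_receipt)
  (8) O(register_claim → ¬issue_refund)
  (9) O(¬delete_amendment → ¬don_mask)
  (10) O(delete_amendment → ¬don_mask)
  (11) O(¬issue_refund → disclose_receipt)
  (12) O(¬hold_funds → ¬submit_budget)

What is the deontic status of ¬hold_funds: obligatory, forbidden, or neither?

Premises 10 and 9 are O(delete_amendment → ¬don_mask) and O(¬delete_amendment → ¬don_mask); every ideal world satisfies delete_amendment or ¬delete_amendment, so in either case ¬don_mask holds — hence O(¬don_mask).
The contrapositive of premise 2 (O(disclose_receipt → don_mask)) is O(¬don_mask → ¬disclose_receipt), and O(¬don_mask) is already established, so O(¬disclose_receipt).
Premise 11 is O(¬issue_refund → disclose_receipt); contrapositively O(¬disclose_receipt → issue_refund). Since O(¬disclose_receipt) holds, K gives O(issue_refund).
The contrapositive of premise 8 (O(register_claim → ¬issue_refund)) is O(issue_refund → ¬register_claim), and O(issue_refund) is already established, so O(¬register_claim).
The contrapositive of premise 5 (O(¬take_oath → register_claim)) is O(¬register_claim → take_oath), and O(¬register_claim) is already established, so O(take_oath).
From O(take_oath) and premise 4, O(take_oath → hold_funds), we obtain O(hold_funds).
Premises 1, 3, 6, 7, 12 do not contribute to this derivation.
Thus O(hold_funds), which is F(¬hold_funds): ¬hold_funds is forbidden.

Forbidden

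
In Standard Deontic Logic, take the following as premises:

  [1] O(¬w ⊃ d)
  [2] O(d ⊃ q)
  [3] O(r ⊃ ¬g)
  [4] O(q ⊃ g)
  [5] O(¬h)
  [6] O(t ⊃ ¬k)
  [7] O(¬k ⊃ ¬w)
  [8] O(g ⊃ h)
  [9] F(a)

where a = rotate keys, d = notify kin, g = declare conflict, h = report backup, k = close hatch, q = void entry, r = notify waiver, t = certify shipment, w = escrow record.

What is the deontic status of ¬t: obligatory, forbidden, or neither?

From premise 5 we have O(¬h).
Premise 8, O(g ⊃ h), contraposes to O(¬h ⊃ ¬g); with O(¬h) we get O(¬g).
Premise 4, O(q ⊃ g), contraposes to O(¬g ⊃ ¬q); with O(¬g) we get O(¬q).
Premise 2 is O(d ⊃ q); contrapositively O(¬q ⊃ ¬d). Since O(¬q) holds, K gives O(¬d).
Premise 1 is O(¬w ⊃ d); contrapositively O(¬d ⊃ w). Since O(¬d) holds, K gives O(w).
Premise 7 is O(¬k ⊃ ¬w); contrapositively O(w ⊃ k). Since O(w) holds, K gives O(k).
Premise 6, O(t ⊃ ¬k), contraposes to O(k ⊃ ¬t); with O(k) we get O(¬t).
Premises 3, 9 do not contribute to this derivation.
Hence ¬t is obligatory.

Obligatory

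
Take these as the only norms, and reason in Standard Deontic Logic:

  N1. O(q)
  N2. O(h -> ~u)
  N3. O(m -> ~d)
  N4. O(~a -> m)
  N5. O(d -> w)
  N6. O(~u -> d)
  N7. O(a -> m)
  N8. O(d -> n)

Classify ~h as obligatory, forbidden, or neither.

Obligatory

By case analysis on a: premise 7 gives O(a -> m) and premise 4 gives O(~a -> m), so O(m) either way.
With premise 3, O(m -> ~d), the K-axiom yields O(~d).
The contrapositive of premise 6 (O(~u -> d)) is O(~d -> u), and O(~d) is already established, so O(u).
Premise 2, O(h -> ~u), contraposes to O(u -> ~h); with O(u) we get O(~h).
Premises 1, 5, 8 do not contribute to this derivation.
Hence ~h is obligatory.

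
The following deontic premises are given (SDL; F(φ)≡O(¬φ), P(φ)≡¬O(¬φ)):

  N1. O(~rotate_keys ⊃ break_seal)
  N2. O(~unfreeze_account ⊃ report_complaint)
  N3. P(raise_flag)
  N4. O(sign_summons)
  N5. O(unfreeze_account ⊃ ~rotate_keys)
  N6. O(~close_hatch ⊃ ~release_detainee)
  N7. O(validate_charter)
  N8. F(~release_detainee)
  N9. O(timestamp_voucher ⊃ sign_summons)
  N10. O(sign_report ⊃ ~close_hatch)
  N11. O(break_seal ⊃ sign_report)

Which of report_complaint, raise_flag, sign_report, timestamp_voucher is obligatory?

Premise 8, F(~release_detainee), is equivalent to O(release_detainee).
The contrapositive of premise 6 (O(~close_hatch ⊃ ~release_detainee)) is O(release_detainee ⊃ close_hatch), and O(release_detainee) is already established, so O(close_hatch).
The contrapositive of premise 10 (O(sign_report ⊃ ~close_hatch)) is O(close_hatch ⊃ ~sign_report), and O(close_hatch) is already established, so O(~sign_report).
Premise 11 is O(break_seal ⊃ sign_report); contrapositively O(~sign_report ⊃ ~break_seal). Since O(~sign_report) holds, K gives O(~break_seal).
The contrapositive of premise 1 (O(~rotate_keys ⊃ break_seal)) is O(~break_seal ⊃ rotate_keys), and O(~break_seal) is already established, so O(rotate_keys).
Premise 5 is O(unfreeze_account ⊃ ~rotate_keys); contrapositively O(rotate_keys ⊃ ~unfreeze_account). Since O(rotate_keys) holds, K gives O(~unfreeze_account).
Premise 2 is O(~unfreeze_account ⊃ report_complaint); since O(~unfreeze_account), deontic closure gives O(report_complaint).
So O(report_complaint) holds — report_complaint is obligatory. None of the other listed options is made obligatory by any chain of premises.

report_complaint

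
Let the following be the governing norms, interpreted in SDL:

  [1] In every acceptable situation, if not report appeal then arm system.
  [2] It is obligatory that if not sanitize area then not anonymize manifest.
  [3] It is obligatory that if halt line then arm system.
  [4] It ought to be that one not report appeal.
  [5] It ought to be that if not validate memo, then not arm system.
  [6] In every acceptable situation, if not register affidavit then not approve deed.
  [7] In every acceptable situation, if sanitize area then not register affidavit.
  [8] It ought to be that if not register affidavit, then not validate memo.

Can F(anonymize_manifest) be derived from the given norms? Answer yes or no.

Premise 4 gives O(¬report_appeal).
Premise 1 is O(¬report_appeal → arm_system); since O(¬report_appeal), deontic closure gives O(arm_system).
The contrapositive of premise 5 (O(¬validate_memo → ¬arm_system)) is O(arm_system → validate_memo), and O(arm_system) is already established, so O(validate_memo).
The contrapositive of premise 8 (O(¬register_affidavit → ¬validate_memo)) is O(validate_memo → register_affidavit), and O(validate_memo) is already established, so O(register_affidavit).
Premise 7 is O(sanitize_area → ¬register_affidavit); contrapositively O(register_affidavit → ¬sanitize_area). Since O(register_affidavit) holds, K gives O(¬sanitize_area).
With premise 2, O(¬sanitize_area → ¬anonymize_manifest), the K-axiom yields O(¬anonymize_manifest).
Premises 3, 6 do not contribute to this derivation.
So O(¬anonymize_manifest) holds, i.e. F(anonymize_manifest). The claim follows.

Yes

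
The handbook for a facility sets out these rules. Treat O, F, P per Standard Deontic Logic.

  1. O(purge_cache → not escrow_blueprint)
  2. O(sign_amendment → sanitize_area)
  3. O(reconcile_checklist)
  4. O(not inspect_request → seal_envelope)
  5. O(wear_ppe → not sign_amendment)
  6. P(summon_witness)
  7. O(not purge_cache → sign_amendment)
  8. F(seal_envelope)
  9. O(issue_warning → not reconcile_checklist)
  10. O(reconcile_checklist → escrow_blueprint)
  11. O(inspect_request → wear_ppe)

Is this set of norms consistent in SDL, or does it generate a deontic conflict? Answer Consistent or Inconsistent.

Premise 8, F(seal_envelope), is equivalent to O(not seal_envelope).
The contrapositive of premise 4 (O(not inspect_request → seal_envelope)) is O(not seal_envelope → inspect_request), and O(not seal_envelope) is already established, so O(inspect_request).
From O(inspect_request) and premise 11, O(inspect_request → wear_ppe), we obtain O(wear_ppe).
Applying K to premise 5 (O(wear_ppe → not sign_amendment)) and O(wear_ppe) yields O(not sign_amendment).
Premise 7, O(not purge_cache → sign_amendment), contraposes to O(not sign_amendment → purge_cache); with O(not sign_amendment) we get O(purge_cache).
Premise 1 is O(purge_cache → not escrow_blueprint); since O(purge_cache), deontic closure gives O(not escrow_blueprint).
The contrapositive of premise 10 (O(reconcile_checklist → escrow_blueprint)) is O(not escrow_blueprint → not reconcile_checklist), and O(not escrow_blueprint) is already established, so O(not reconcile_checklist).
However, premise 3 gives O(reconcile_checklist).
We now have both O(not reconcile_checklist) and O(reconcile_checklist) — reconcile_checklist is simultaneously obligatory and forbidden, violating the D-axiom.

Inconsistent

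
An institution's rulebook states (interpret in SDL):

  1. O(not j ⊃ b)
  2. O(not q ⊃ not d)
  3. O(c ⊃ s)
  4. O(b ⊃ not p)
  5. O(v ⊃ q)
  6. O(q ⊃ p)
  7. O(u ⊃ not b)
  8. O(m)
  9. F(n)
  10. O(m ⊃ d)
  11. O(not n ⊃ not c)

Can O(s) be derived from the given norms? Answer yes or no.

No

Premise 3 is O(c ⊃ s), but O(c) is not derivable from the premises, so it does not yield O(s).
No other premise forces O(s). An ideal world satisfying every premise can still have s false, so O(s) is not derivable.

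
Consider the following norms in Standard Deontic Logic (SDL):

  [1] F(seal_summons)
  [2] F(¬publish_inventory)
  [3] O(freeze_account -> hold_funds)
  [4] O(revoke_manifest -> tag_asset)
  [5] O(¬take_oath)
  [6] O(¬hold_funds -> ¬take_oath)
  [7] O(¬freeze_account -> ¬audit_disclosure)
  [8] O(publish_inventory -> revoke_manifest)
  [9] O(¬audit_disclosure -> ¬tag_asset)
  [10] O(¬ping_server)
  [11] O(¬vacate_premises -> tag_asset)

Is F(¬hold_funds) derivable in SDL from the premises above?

Yes

F(¬publish_inventory) at premise 2 means O(publish_inventory).
From O(publish_inventory) and premise 8, O(publish_inventory -> revoke_manifest), we obtain O(revoke_manifest).
Applying K to premise 4 (O(revoke_manifest -> tag_asset)) and O(revoke_manifest) yields O(tag_asset).
Premise 9, O(¬audit_disclosure -> ¬tag_asset), contraposes to O(tag_asset -> audit_disclosure); with O(tag_asset) we get O(audit_disclosure).
Premise 7, O(¬freeze_account -> ¬audit_disclosure), contraposes to O(audit_disclosure -> freeze_account); with O(audit_disclosure) we get O(freeze_account).
From O(freeze_account) and premise 3, O(freeze_account -> hold_funds), we obtain O(hold_funds).
Premises 1, 5, 6, 10, 11 do not contribute to this derivation.
So O(hold_funds) holds, i.e. F(¬hold_funds). The claim follows.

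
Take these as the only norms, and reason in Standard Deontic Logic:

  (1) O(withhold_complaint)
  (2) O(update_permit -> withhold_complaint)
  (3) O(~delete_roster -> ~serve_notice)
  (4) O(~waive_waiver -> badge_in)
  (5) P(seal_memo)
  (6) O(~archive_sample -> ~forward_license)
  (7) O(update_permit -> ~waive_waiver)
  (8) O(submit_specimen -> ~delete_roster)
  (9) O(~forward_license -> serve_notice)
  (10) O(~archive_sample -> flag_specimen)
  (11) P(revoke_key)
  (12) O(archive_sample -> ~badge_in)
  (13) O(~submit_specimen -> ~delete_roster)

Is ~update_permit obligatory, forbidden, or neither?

Obligatory

Premises 13 and 8 cover both cases: O(~submit_specimen -> ~delete_roster) and O(submit_specimen -> ~delete_roster). Since ~submit_specimen ∨ submit_specimen is a tautology, O(~delete_roster) follows.
Applying K to premise 3 (O(~delete_roster -> ~serve_notice)) and O(~delete_roster) yields O(~serve_notice).
Premise 9 is O(~forward_license -> serve_notice); contrapositively O(~serve_notice -> forward_license). Since O(~serve_notice) holds, K gives O(forward_license).
Premise 6 is O(~archive_sample -> ~forward_license); contrapositively O(forward_license -> archive_sample). Since O(forward_license) holds, K gives O(archive_sample).
With premise 12, O(archive_sample -> ~badge_in), the K-axiom yields O(~badge_in).
The contrapositive of premise 4 (O(~waive_waiver -> badge_in)) is O(~badge_in -> waive_waiver), and O(~badge_in) is already established, so O(waive_waiver).
Premise 7, O(update_permit -> ~waive_waiver), contraposes to O(waive_waiver -> ~update_permit); with O(waive_waiver) we get O(~update_permit).
Premises 1, 2, 5, 10, 11 do not contribute to this derivation.
Hence ~update_permit is obligatory.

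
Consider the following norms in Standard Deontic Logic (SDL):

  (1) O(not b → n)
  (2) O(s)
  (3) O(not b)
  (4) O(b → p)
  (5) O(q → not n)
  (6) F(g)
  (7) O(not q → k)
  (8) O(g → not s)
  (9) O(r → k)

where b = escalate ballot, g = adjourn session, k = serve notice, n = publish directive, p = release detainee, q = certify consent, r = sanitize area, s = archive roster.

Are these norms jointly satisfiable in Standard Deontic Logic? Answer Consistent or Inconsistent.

Consistent

Premise 8 is O(g → not s), but O(g) is not derivable from the premises, so it does not yield O(not s).
So O(not s) is not derivable, and the apparent clash with O(s) does not arise.
A world satisfying every obligation exists (e.g. b=false, g=false, k=true, n=true, p=false, q=false, r=false, s=true); no atom is both obligatory and forbidden, so the set is consistent.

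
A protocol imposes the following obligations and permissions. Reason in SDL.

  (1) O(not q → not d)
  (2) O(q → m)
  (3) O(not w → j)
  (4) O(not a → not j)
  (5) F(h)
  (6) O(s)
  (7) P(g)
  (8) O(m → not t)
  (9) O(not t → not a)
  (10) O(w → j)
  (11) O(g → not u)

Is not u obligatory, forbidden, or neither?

Neither

Premise 11 is O(g → not u), but O(g) is not derivable from the premises (the permission P(g) asserts only not O(not g), not O(g)), so it does not yield O(not u).
No premise or chain of K-axiom applications forces O(not u), and none forces O(u). So not u is neither obligatory nor forbidden under these norms.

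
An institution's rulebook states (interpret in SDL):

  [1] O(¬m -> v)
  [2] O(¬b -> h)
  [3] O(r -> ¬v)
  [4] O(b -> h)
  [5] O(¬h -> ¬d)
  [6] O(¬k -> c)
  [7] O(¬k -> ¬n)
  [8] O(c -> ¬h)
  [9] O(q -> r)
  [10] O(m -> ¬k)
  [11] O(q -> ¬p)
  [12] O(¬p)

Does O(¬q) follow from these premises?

Premises 4 and 2 are O(b -> h) and O(¬b -> h); every ideal world satisfies b or ¬b, so in either case h holds — hence O(h).
Premise 8 is O(c -> ¬h); contrapositively O(h -> ¬c). Since O(h) holds, K gives O(¬c).
The contrapositive of premise 6 (O(¬k -> c)) is O(¬c -> k), and O(¬c) is already established, so O(k).
The contrapositive of premise 10 (O(m -> ¬k)) is O(k -> ¬m), and O(k) is already established, so O(¬m).
With premise 1, O(¬m -> v), the K-axiom yields O(v).
Premise 3 is O(r -> ¬v); contrapositively O(v -> ¬r). Since O(v) holds, K gives O(¬r).
Premise 9 is O(q -> r); contrapositively O(¬r -> ¬q). Since O(¬r) holds, K gives O(¬q).
Premises 5, 7, 11, 12 do not contribute to this derivation.
So O(¬q) follows.

Yes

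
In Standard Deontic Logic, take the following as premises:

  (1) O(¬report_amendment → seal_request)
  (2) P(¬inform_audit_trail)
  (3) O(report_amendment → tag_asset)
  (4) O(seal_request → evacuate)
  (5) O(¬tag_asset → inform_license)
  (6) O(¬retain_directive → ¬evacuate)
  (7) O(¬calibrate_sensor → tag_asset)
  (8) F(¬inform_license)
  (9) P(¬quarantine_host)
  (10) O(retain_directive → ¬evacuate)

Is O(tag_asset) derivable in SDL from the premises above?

Premises 6 and 10 cover both cases: O(¬retain_directive → ¬evacuate) and O(retain_directive → ¬evacuate). Since ¬retain_directive ∨ retain_directive is a tautology, O(¬evacuate) follows.
Premise 4 is O(seal_request → evacuate); contrapositively O(¬evacuate → ¬seal_request). Since O(¬evacuate) holds, K gives O(¬seal_request).
The contrapositive of premise 1 (O(¬report_amendment → seal_request)) is O(¬seal_request → report_amendment), and O(¬seal_request) is already established, so O(report_amendment).
Applying K to premise 3 (O(report_amendment → tag_asset)) and O(report_amendment) yields O(tag_asset).
Premises 2, 5, 7, 8, 9 do not contribute to this derivation.
So O(tag_asset) follows.

Yes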